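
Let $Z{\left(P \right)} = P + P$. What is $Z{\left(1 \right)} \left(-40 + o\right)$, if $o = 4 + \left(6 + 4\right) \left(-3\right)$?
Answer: $-132$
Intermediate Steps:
$Z{\left(P \right)} = 2 P$
$o = -26$ ($o = 4 + 10 \left(-3\right) = 4 - 30 = -26$)
$Z{\left(1 \right)} \left(-40 + o\right) = 2 \cdot 1 \left(-40 - 26\right) = 2 \left(-66\right) = -132$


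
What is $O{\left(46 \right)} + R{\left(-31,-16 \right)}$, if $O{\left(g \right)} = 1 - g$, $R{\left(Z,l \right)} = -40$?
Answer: $-85$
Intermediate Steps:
$O{\left(46 \right)} + R{\left(-31,-16 \right)} = \left(1 - 46\right) - 40 = -45 - 40 = -85$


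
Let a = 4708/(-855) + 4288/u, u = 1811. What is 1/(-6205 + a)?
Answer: -1548405/9612712973 ≈ -0.00016108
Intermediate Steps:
a = -4859948/1548405 (a = 4708/(-855) + 4288/1811 = 4708*(-1/855) + 4288*(1/1811) = -4708/855 + 4288/1811 = -4859948/1548405 ≈ -3.1387)
1/(-6205 + a) = 1/(-6205 - 4859948/1548405) = 1/(-9612712973/1548405) = -1548405/9612712973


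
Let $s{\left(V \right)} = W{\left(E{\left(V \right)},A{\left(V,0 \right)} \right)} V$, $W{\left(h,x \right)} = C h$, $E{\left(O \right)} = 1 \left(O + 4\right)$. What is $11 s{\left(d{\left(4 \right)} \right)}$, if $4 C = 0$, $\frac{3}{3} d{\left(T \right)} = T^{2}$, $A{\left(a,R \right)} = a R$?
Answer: $0$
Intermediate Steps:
$A{\left(a,R \right)} = R a$
$E{\left(O \right)} = 4 + O$ ($E{\left(O \right)} = 1 \left(4 + O\right) = 4 + O$)
$d{\left(T \right)} = T^{2}$
$C = 0$ ($C = \frac{1}{4} \cdot 0 = 0$)
$W{\left(h,x \right)} = 0$ ($W{\left(h,x \right)} = 0 h = 0$)
$s{\left(V \right)} = 0$ ($s{\left(V \right)} = 0 V = 0$)
$11 s{\left(d{\left(4 \right)} \right)} = 11 \cdot 0 = 0$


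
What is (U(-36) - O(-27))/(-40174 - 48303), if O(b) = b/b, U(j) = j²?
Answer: -1295/88477 ≈ -0.014637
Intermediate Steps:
O(b) = 1
(U(-36) - O(-27))/(-40174 - 48303) = ((-36)² - 1*1)/(-40174 - 48303) = (1296 - 1)/(-88477) = 1295*(-1/88477) = -1295/88477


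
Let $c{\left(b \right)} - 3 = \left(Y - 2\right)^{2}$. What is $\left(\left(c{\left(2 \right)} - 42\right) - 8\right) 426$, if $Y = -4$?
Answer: $-4686$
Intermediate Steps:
$c{\left(b \right)} = 39$ ($c{\left(b \right)} = 3 + \left(-4 - 2\right)^{2} = 3 + \left(-6\right)^{2} = 3 + 36 = 39$)
$\left(\left(c{\left(2 \right)} - 42\right) - 8\right) 426 = \left(\left(39 - 42\right) - 8\right) 426 = \left(-3 - 8\right) 426 = \left(-11\right) 426 = -4686$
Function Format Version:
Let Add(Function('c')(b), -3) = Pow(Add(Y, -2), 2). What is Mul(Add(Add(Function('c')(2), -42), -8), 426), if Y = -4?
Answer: -4686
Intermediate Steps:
Function('c')(b) = 39 (Function('c')(b) = Add(3, Pow(Add(-4, -2), 2)) = Add(3, Pow(-6, 2)) = Add(3, 36) = 39)
Mul(Add(Add(Function('c')(2), -42), -8), 426) = Mul(Add(Add(39, -42), -8), 426) = Mul(Add(-3, -8), 426) = Mul(-11, 426) = -4686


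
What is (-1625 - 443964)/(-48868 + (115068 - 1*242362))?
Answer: 445589/176162 ≈ 2.5294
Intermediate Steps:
(-1625 - 443964)/(-48868 + (115068 - 1*242362)) = -445589/(-48868 + (115068 - 242362)) = -445589/(-48868 - 127294) = -445589/(-176162) = -445589*(-1/176162) = 445589/176162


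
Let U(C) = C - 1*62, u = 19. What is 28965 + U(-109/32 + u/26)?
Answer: 12022535/416 ≈ 28900.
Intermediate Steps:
U(C) = -62 + C (U(C) = C - 62 = -62 + C)
28965 + U(-109/32 + u/26) = 28965 + (-62 + (-109/32 + 19/26)) = 28965 + (-62 - 1113/416) = 28965 - 26905/416 = 12022535/416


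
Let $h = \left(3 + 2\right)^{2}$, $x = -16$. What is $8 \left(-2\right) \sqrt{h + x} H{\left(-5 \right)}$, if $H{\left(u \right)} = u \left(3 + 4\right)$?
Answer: $1680$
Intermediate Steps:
$H{\left(u \right)} = 7 u$ ($H{\left(u \right)} = u 7 = 7 u$)
$h = 25$ ($h = 5^{2} = 25$)
$8 \left(-2\right) \sqrt{h + x} H{\left(-5 \right)} = 8 \left(-2\right) \sqrt{25 - 16} \cdot 7 \left(-5\right) = - 16 \sqrt{9} \left(-35\right) = \left(-16\right) 3 \left(-35\right) = \left(-48\right) \left(-35\right) = 1680$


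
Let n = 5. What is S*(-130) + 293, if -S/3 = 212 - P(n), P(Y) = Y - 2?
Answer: 81803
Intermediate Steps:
P(Y) = -2 + Y
S = -627 (S = -3*(212 - (-2 + 5)) = -3*(212 - 1*3) = -3*(212 - 3) = -3*209 = -627)
S*(-130) + 293 = -627*(-130) + 293 = 81510 + 293 = 81803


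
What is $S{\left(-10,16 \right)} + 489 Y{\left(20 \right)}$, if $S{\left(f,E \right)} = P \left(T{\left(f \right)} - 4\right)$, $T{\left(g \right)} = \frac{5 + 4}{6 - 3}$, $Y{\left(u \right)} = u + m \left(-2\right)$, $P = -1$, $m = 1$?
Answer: $8803$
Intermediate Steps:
$Y{\left(u \right)} = -2 + u$ ($Y{\left(u \right)} = u + 1 \left(-2\right) = u - 2 = -2 + u$)
$T{\left(g \right)} = 3$ ($T{\left(g \right)} = \frac{9}{3} = 9 \cdot \frac{1}{3} = 3$)
$S{\left(f,E \right)} = 1$ ($S{\left(f,E \right)} = - (3 - 4) = \left(-1\right) \left(-1\right) = 1$)
$S{\left(-10,16 \right)} + 489 Y{\left(20 \right)} = 1 + 489 \left(-2 + 20\right) = 1 + 489 \cdot 18 = 1 + 8802 = 8803$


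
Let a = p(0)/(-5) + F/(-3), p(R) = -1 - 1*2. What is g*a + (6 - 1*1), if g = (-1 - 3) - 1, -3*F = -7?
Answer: 53/9 ≈ 5.8889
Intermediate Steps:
p(R) = -3 (p(R) = -1 - 2 = -3)
F = 7/3 (F = -⅓*(-7) = 7/3 ≈ 2.3333)
g = -5 (g = -4 - 1 = -5)
a = -8/45 (a = -3/(-5) + (7/3)/(-3) = -3*(-⅕) + (7/3)*(-⅓) = ⅗ - 7/9 = -8/45 ≈ -0.17778)
g*a + (6 - 1*1) = -5*(-8/45) + (6 - 1*1) = 8/9 + (6 - 1) = 8/9 + 5 = 53/9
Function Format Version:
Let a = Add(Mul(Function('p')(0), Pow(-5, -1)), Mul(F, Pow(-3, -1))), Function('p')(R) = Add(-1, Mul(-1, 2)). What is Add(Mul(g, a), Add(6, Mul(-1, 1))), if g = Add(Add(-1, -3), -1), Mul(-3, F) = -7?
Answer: Rational(53, 9) ≈ 5.8889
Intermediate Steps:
Function('p')(R) = -3 (Function('p')(R) = Add(-1, -2) = -3)
F = Rational(7, 3) (F = Mul(Rational(-1, 3), -7) = Rational(7, 3) ≈ 2.3333)
g = -5 (g = Add(-4, -1) = -5)
a = Rational(-8, 45) (a = Add(Mul(-3, Pow(-5, -1)), Mul(Rational(7, 3), Pow(-3, -1))) = Add(Mul(-3, Rational(-1, 5)), Mul(Rational(7, 3), Rational(-1, 3))) = Add(Rational(3, 5), Rational(-7, 9)) = Rational(-8, 45) ≈ -0.17778)
Add(Mul(g, a), Add(6, Mul(-1, 1))) = Add(Mul(-5, Rational(-8, 45)), Add(6, Mul(-1, 1))) = Add(Rational(8, 9), Add(6, -1)) = Add(Rational(8, 9), 5) = Rational(53, 9)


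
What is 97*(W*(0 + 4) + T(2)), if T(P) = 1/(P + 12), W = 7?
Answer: 38121/14 ≈ 2722.9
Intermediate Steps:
T(P) = 1/(12 + P)
97*(W*(0 + 4) + T(2)) = 97*(7*(0 + 4) + 1/(12 + 2)) = 97*(7*4 + 1/14) = 97*(28 + 1/14) = 97*(393/14) = 38121/14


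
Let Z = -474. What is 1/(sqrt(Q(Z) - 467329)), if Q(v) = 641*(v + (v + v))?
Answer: -I*sqrt(1378831)/1378831 ≈ -0.00085162*I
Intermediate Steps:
Q(v) = 1923*v (Q(v) = 641*(v + 2*v) = 641*(3*v) = 1923*v)
1/(sqrt(Q(Z) - 467329)) = 1/(sqrt(1923*(-474) - 467329)) = 1/(sqrt(-911502 - 467329)) = 1/(sqrt(-1378831)) = 1/(I*sqrt(1378831)) = -I*sqrt(1378831)/1378831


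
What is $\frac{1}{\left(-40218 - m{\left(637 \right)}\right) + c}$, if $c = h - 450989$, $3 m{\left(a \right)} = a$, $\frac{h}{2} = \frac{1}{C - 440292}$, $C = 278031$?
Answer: $- \frac{162261}{79738192448} \approx -2.0349 \cdot 10^{-6}$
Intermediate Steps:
$h = - \frac{2}{162261}$ ($h = \frac{2}{278031 - 440292} = \frac{2}{-162261} = 2 \left(- \frac{1}{162261}\right) = - \frac{2}{162261} \approx -1.2326 \cdot 10^{-5}$)
$m{\left(a \right)} = \frac{a}{3}$
$c = - \frac{73177926131}{162261}$ ($c = - \frac{2}{162261} - 450989 = - \frac{73177926131}{162261} \approx -4.5099 \cdot 10^{5}$)
$\frac{1}{\left(-40218 - m{\left(637 \right)}\right) + c} = \frac{1}{\left(-40218 - \frac{1}{3} \cdot 637\right) - \frac{73177926131}{162261}} = \frac{1}{\left(-40218 - \frac{637}{3}\right) - \frac{73177926131}{162261}} = \frac{1}{- \frac{121291}{3} - \frac{73177926131}{162261}} = \frac{1}{- \frac{79738192448}{162261}} = - \frac{162261}{79738192448}$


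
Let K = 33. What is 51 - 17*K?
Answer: -510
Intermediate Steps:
51 - 17*K = 51 - 17*33 = 51 - 561 = -510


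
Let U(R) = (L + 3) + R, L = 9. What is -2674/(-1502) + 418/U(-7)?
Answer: 320603/3755 ≈ 85.380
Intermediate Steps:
U(R) = 12 + R (U(R) = (9 + 3) + R = 12 + R)
-2674/(-1502) + 418/U(-7) = -2674/(-1502) + 418/(12 - 7) = -2674*(-1/1502) + 418/5 = 1337/751 + 418*(⅕) = 1337/751 + 418/5 = 320603/3755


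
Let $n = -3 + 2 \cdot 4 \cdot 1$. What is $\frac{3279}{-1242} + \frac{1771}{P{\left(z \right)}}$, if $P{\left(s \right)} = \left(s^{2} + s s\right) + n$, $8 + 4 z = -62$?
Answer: $\frac{116533}{511290} \approx 0.22792$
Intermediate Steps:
$z = - \frac{35}{2}$ ($z = -2 + \frac{1}{4} \left(-62\right) = -2 - \frac{31}{2} = - \frac{35}{2} \approx -17.5$)
$n = 5$ ($n = -3 + 2 \cdot 4 = -3 + 8 = 5$)
$P{\left(s \right)} = 5 + 2 s^{2}$ ($P{\left(s \right)} = \left(s^{2} + s s\right) + 5 = \left(s^{2} + s^{2}\right) + 5 = 2 s^{2} + 5 = 5 + 2 s^{2}$)
$\frac{3279}{-1242} + \frac{1771}{P{\left(z \right)}} = \frac{3279}{-1242} + \frac{1771}{5 + 2 \left(- \frac{35}{2}\right)^{2}} = 3279 \left(- \frac{1}{1242}\right) + \frac{1771}{5 + 2 \cdot \frac{1225}{4}} = - \frac{1093}{414} + \frac{1771}{5 + \frac{1225}{2}} = - \frac{1093}{414} + \frac{1771}{\frac{1235}{2}} = - \frac{1093}{414} + 1771 \cdot \frac{2}{1235} = - \frac{1093}{414} + \frac{3542}{1235} = \frac{116533}{511290}$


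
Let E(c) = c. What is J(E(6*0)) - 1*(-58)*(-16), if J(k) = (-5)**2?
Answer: -903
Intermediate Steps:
J(k) = 25
J(E(6*0)) - 1*(-58)*(-16) = 25 - 1*(-58)*(-16) = 25 + 58*(-16) = 25 - 928 = -903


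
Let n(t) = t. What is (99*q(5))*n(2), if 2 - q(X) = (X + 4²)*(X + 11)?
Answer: -66132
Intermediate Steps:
q(X) = 2 - (11 + X)*(16 + X) (q(X) = 2 - (X + 4²)*(X + 11) = 2 - (X + 16)*(11 + X) = 2 - (16 + X)*(11 + X) = 2 - (11 + X)*(16 + X))
(99*q(5))*n(2) = (99*(-174 - 1*5² - 27*5))*2 = (99*(-174 - 1*25 - 135))*2 = (99*(-174 - 25 - 135))*2 = (99*(-334))*2 = -33066*2 = -66132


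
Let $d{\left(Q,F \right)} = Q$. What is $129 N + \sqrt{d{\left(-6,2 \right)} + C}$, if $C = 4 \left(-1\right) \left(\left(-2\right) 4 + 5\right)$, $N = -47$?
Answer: $-6063 + \sqrt{6} \approx -6060.5$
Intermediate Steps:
$C = 12$ ($C = - 4 \left(-8 + 5\right) = \left(-4\right) \left(-3\right) = 12$)
$129 N + \sqrt{d{\left(-6,2 \right)} + C} = 129 \left(-47\right) + \sqrt{-6 + 12} = -6063 + \sqrt{6}$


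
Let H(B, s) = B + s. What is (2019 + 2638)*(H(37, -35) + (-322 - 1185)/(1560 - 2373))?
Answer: 14590381/813 ≈ 17946.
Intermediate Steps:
(2019 + 2638)*(H(37, -35) + (-322 - 1185)/(1560 - 2373)) = (2019 + 2638)*((37 - 35) + (-322 - 1185)/(1560 - 2373)) = 4657*(2 - 1507/(-813)) = 4657*(2 - 1507*(-1/813)) = 4657*(2 + 1507/813) = 4657*(3133/813) = 14590381/813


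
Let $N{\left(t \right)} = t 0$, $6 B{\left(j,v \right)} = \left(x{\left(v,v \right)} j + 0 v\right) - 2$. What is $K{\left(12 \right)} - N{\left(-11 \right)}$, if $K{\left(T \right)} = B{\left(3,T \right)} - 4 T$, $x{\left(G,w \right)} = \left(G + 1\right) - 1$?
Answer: $- \frac{127}{3} \approx -42.333$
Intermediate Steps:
$x{\left(G,w \right)} = G$ ($x{\left(G,w \right)} = \left(1 + G\right) - 1 = G$)
$B{\left(j,v \right)} = - \frac{1}{3} + \frac{j v}{6}$ ($B{\left(j,v \right)} = \frac{\left(v j + 0 v\right) - 2}{6} = \frac{\left(j v + 0\right) - 2}{6} = \frac{j v - 2}{6} = \frac{-2 + j v}{6} = - \frac{1}{3} + \frac{j v}{6}$)
$N{\left(t \right)} = 0$
$K{\left(T \right)} = - \frac{1}{3} - \frac{7 T}{2}$ ($K{\left(T \right)} = \left(- \frac{1}{3} + \frac{1}{6} \cdot 3 T\right) - 4 T = \left(- \frac{1}{3} + \frac{T}{2}\right) - 4 T = - \frac{1}{3} - \frac{7 T}{2}$)
$K{\left(12 \right)} - N{\left(-11 \right)} = \left(- \frac{1}{3} - 42\right) - 0 = \left(- \frac{1}{3} - 42\right) + 0 = - \frac{127}{3} + 0 = - \frac{127}{3}$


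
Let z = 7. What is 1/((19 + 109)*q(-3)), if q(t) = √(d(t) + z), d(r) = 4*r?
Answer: -I*√5/640 ≈ -0.0034939*I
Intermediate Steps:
q(t) = √(7 + 4*t) (q(t) = √(4*t + 7) = √(7 + 4*t))
1/((19 + 109)*q(-3)) = 1/((19 + 109)*√(7 + 4*(-3))) = 1/(128*√(7 - 12)) = 1/(128*√(-5)) = 1/(128*(I*√5)) = 1/(128*I*√5) = -I*√5/640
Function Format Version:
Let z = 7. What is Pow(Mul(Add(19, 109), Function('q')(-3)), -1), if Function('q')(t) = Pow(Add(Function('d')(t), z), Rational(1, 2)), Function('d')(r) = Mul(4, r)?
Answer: Mul(Rational(-1, 640), I, Pow(5, Rational(1, 2))) ≈ Mul(-0.0034939, I)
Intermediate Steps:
Function('q')(t) = Pow(Add(7, Mul(4, t)), Rational(1, 2)) (Function('q')(t) = Pow(Add(Mul(4, t), 7), Rational(1, 2)) = Pow(Add(7, Mul(4, t)), Rational(1, 2)))
Pow(Mul(Add(19, 109), Function('q')(-3)), -1) = Pow(Mul(Add(19, 109), Pow(Add(7, Mul(4, -3)), Rational(1, 2))), -1) = Pow(Mul(128, Pow(Add(7, -12), Rational(1, 2))), -1) = Pow(Mul(128, Pow(-5, Rational(1, 2))), -1) = Pow(Mul(128, Mul(I, Pow(5, Rational(1, 2)))), -1) = Pow(Mul(128, I, Pow(5, Rational(1, 2))), -1) = Mul(Rational(-1, 640), I, Pow(5, Rational(1, 2)))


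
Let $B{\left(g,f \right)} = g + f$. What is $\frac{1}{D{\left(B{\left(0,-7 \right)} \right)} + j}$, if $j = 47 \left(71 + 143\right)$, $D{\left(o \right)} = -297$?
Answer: $\frac{1}{9761} \approx 0.00010245$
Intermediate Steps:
$B{\left(g,f \right)} = f + g$
$j = 10058$ ($j = 47 \cdot 214 = 10058$)
$\frac{1}{D{\left(B{\left(0,-7 \right)} \right)} + j} = \frac{1}{-297 + 10058} = \frac{1}{9761}$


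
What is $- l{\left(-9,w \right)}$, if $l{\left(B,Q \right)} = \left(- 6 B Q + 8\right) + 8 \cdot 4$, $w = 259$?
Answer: $-14026$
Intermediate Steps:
$l{\left(B,Q \right)} = 40 - 6 B Q$ ($l{\left(B,Q \right)} = \left(- 6 B Q + 8\right) + 32 = \left(8 - 6 B Q\right) + 32 = 40 - 6 B Q$)
$- l{\left(-9,w \right)} = - (40 - \left(-54\right) 259) = - (40 + 13986) = \left(-1\right) 14026 = -14026$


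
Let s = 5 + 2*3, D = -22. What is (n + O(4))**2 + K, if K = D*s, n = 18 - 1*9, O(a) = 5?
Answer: -46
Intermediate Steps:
n = 9 (n = 18 - 9 = 9)
s = 11 (s = 5 + 6 = 11)
K = -242 (K = -22*11 = -242)
(n + O(4))**2 + K = (9 + 5)**2 - 242 = 14**2 - 242 = 196 - 242 = -46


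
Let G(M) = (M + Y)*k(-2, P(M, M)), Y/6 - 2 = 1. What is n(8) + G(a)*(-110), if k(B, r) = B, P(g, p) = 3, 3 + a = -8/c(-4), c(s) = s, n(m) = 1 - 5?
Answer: 3736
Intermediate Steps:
n(m) = -4
a = -1 (a = -3 - 8/(-4) = -3 - 8*(-¼) = -3 + 2 = -1)
Y = 18 (Y = 12 + 6*1 = 12 + 6 = 18)
G(M) = -36 - 2*M (G(M) = (M + 18)*(-2) = (18 + M)*(-2) = -36 - 2*M)
n(8) + G(a)*(-110) = -4 + (-36 - 2*(-1))*(-110) = -4 + (-36 + 2)*(-110) = -4 - 34*(-110) = -4 + 3740 = 3736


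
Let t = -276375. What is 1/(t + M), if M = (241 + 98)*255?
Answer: -1/189930 ≈ -5.2651e-6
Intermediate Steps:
M = 86445 (M = 339*255 = 86445)
1/(t + M) = 1/(-276375 + 86445) = 1/(-189930) = -1/189930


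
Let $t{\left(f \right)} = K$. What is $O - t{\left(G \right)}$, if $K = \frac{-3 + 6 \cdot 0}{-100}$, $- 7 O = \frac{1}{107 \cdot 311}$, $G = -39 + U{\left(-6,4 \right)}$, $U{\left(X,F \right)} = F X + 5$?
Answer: $- \frac{698917}{23293900} \approx -0.030004$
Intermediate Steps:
$U{\left(X,F \right)} = 5 + F X$
$G = -58$ ($G = -39 + \left(5 + 4 \left(-6\right)\right) = -39 + \left(5 - 24\right) = -39 - 19 = -58$)
$O = - \frac{1}{232939}$ ($O = - \frac{1}{7 \cdot 107 \cdot 311} = - \frac{1}{7 \cdot 33277} = \left(- \frac{1}{7}\right) \frac{1}{33277} = - \frac{1}{232939} \approx -4.293 \cdot 10^{-6}$)
$K = \frac{3}{100}$ ($K = \left(-3 + 0\right) \left(- \frac{1}{100}\right) = \left(-3\right) \left(- \frac{1}{100}\right) = \frac{3}{100} \approx 0.03$)
$t{\left(f \right)} = \frac{3}{100}$
$O - t{\left(G \right)} = - \frac{1}{232939} - \frac{3}{100} = - \frac{698917}{23293900}$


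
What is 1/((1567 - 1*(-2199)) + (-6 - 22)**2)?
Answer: 1/4550 ≈ 0.00021978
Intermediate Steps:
1/((1567 - 1*(-2199)) + (-6 - 22)**2) = 1/((1567 + 2199) + (-28)**2) = 1/(3766 + 784) = 1/4550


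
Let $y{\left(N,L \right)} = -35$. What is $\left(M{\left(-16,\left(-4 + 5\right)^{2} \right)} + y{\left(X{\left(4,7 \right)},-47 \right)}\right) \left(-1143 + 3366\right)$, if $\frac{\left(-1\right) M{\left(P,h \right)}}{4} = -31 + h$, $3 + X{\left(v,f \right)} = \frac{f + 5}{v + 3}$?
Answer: $188955$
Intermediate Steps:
$X{\left(v,f \right)} = -3 + \frac{5 + f}{3 + v}$ ($X{\left(v,f \right)} = -3 + \frac{f + 5}{v + 3} = -3 + \frac{5 + f}{3 + v}$)
$M{\left(P,h \right)} = 124 - 4 h$ ($M{\left(P,h \right)} = - 4 \left(-31 + h\right) = 124 - 4 h$)
$\left(M{\left(-16,\left(-4 + 5\right)^{2} \right)} + y{\left(X{\left(4,7 \right)},-47 \right)}\right) \left(-1143 + 3366\right) = \left(\left(124 - 4 \left(-4 + 5\right)^{2}\right) - 35\right) \left(-1143 + 3366\right) = \left(\left(124 - 4 \cdot 1^{2}\right) - 35\right) 2223 = \left(\left(124 - 4\right) - 35\right) 2223 = \left(120 - 35\right) 2223 = 85 \cdot 2223 = 188955$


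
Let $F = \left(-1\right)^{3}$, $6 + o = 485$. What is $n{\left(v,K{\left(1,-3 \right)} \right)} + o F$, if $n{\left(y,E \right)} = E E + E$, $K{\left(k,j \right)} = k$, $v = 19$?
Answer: $-477$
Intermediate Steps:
$o = 479$ ($o = -6 + 485 = 479$)
$n{\left(y,E \right)} = E + E^{2}$ ($n{\left(y,E \right)} = E^{2} + E = E + E^{2}$)
$F = -1$
$n{\left(v,K{\left(1,-3 \right)} \right)} + o F = 1 \left(1 + 1\right) + 479 \left(-1\right) = 1 \cdot 2 - 479 = 2 - 479 = -477$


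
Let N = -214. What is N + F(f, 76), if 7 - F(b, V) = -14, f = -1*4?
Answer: -193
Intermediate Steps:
f = -4
F(b, V) = 21 (F(b, V) = 7 - 1*(-14) = 7 + 14 = 21)
N + F(f, 76) = -214 + 21 = -193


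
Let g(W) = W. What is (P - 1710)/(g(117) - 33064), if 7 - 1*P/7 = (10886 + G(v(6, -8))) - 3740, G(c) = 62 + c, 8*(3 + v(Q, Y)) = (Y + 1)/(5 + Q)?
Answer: 4584399/2899336 ≈ 1.5812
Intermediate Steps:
v(Q, Y) = -3 + (1 + Y)/(8*(5 + Q)) (v(Q, Y) = -3 + ((Y + 1)/(5 + Q))/8 = -3 + ((1 + Y)/(5 + Q))/8 = -3 + (1 + Y)/(8*(5 + Q)))
P = -4433919/88 (P = 49 - 7*((10886 + (62 + (-119 - 8 - 24*6)/(8*(5 + 6)))) - 3740) = 49 - 7*((10886 + (62 + (⅛)*(-119 - 8 - 144)/11)) - 3740) = 49 - 7*((10886 + (62 + (⅛)*(1/11)*(-271))) - 3740) = 49 - 7*((10886 + (62 - 271/88)) - 3740) = 49 - 7*((10886 + 5185/88) - 3740) = 49 - 7*(963153/88 - 3740) = 49 - 7*634033/88 = 49 - 4438231/88 = -4433919/88 ≈ -50385.)
(P - 1710)/(g(117) - 33064) = (-4433919/88 - 1710)/(117 - 33064) = -4584399/88/(-32947) = -4584399/88*(-1/32947) = 4584399/2899336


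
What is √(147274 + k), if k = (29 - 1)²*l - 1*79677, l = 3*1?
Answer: √69949 ≈ 264.48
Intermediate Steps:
l = 3
k = -77325 (k = (29 - 1)²*3 - 1*79677 = 28²*3 - 79677 = 784*3 - 79677 = 2352 - 79677 = -77325)
√(147274 + k) = √(147274 - 77325) = √69949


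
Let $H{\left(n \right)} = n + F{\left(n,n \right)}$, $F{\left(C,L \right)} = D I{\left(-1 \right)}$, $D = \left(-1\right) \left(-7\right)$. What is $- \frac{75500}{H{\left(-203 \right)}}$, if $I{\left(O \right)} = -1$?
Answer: $\frac{7550}{21} \approx 359.52$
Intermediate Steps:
$D = 7$
$F{\left(C,L \right)} = -7$ ($F{\left(C,L \right)} = 7 \left(-1\right) = -7$)
$H{\left(n \right)} = -7 + n$ ($H{\left(n \right)} = n - 7 = -7 + n$)
$- \frac{75500}{H{\left(-203 \right)}} = - \frac{75500}{-7 - 203} = - \frac{75500}{-210} = - \frac{75500 \left(-1\right)}{210} = \left(-1\right) \left(- \frac{7550}{21}\right) = \frac{7550}{21}$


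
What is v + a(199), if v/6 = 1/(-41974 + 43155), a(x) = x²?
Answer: 46768787/1181 ≈ 39601.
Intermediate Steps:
v = 6/1181 (v = 6/(-41974 + 43155) = 6/1181 ≈ 0.0050804)
v + a(199) = 6/1181 + 199² = 6/1181 + 39601 = 46768787/1181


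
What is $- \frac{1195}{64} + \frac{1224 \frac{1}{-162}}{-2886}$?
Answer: $- \frac{15517289}{831168} \approx -18.669$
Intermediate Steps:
$- \frac{1195}{64} + \frac{1224 \frac{1}{-162}}{-2886} = \left(-1195\right) \frac{1}{64} + 1224 \left(- \frac{1}{162}\right) \left(- \frac{1}{2886}\right) = - \frac{1195}{64} - - \frac{34}{12987} = - \frac{1195}{64} + \frac{34}{12987} = - \frac{15517289}{831168}$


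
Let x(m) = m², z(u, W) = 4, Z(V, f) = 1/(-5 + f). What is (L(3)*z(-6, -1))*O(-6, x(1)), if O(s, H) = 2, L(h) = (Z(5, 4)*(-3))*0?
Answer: 0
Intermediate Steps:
L(h) = 0 (L(h) = (-3/(-5 + 4))*0 = (-3/(-1))*0 = -1*(-3)*0 = 3*0 = 0)
(L(3)*z(-6, -1))*O(-6, x(1)) = (0*4)*2 = 0*2 = 0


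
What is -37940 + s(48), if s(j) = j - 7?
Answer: -37899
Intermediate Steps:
s(j) = -7 + j
-37940 + s(48) = -37940 + (-7 + 48) = -37940 + 41 = -37899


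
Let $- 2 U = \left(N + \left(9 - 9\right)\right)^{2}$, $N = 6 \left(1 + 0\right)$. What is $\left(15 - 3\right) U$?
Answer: $-216$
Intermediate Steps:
$N = 6$ ($N = 6 \cdot 1 = 6$)
$U = -18$ ($U = - \frac{\left(6 + \left(9 - 9\right)\right)^{2}}{2} = - \frac{\left(6 + 0\right)^{2}}{2} = - \frac{6^{2}}{2} = \left(- \frac{1}{2}\right) 36 = -18$)
$\left(15 - 3\right) U = \left(15 - 3\right) \left(-18\right) = 12 \left(-18\right) = -216$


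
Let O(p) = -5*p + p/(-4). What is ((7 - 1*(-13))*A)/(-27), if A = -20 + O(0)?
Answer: 400/27 ≈ 14.815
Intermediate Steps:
O(p) = -21*p/4 (O(p) = -5*p + p*(-¼) = -5*p - p/4 = -21*p/4)
A = -20 (A = -20 - 21/4*0 = -20 + 0 = -20)
((7 - 1*(-13))*A)/(-27) = ((7 - 1*(-13))*(-20))/(-27) = ((7 + 13)*(-20))*(-1/27) = (20*(-20))*(-1/27) = -400*(-1/27) = 400/27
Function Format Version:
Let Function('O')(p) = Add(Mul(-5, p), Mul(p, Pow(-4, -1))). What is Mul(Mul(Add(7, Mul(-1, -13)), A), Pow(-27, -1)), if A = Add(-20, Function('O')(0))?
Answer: Rational(400, 27) ≈ 14.815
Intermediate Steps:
Function('O')(p) = Mul(Rational(-21, 4), p) (Function('O')(p) = Add(Mul(-5, p), Mul(p, Rational(-1, 4))) = Add(Mul(-5, p), Mul(Rational(-1, 4), p)) = Mul(Rational(-21, 4), p))
A = -20 (A = Add(-20, Mul(Rational(-21, 4), 0)) = Add(-20, 0) = -20)
Mul(Mul(Add(7, Mul(-1, -13)), A), Pow(-27, -1)) = Mul(Mul(Add(7, Mul(-1, -13)), -20), Pow(-27, -1)) = Mul(Mul(Add(7, 13), -20), Rational(-1, 27)) = Mul(Mul(20, -20), Rational(-1, 27)) = Mul(-400, Rational(-1, 27)) = Rational(400, 27)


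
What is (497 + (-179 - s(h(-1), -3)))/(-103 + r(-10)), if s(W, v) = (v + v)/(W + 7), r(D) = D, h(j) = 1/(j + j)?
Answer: -4146/1469 ≈ -2.8223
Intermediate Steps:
h(j) = 1/(2*j)
s(W, v) = 2*v/(7 + W) (s(W, v) = (2*v)/(7 + W) = 2*v/(7 + W))
(497 + (-179 - s(h(-1), -3)))/(-103 + r(-10)) = (497 + (-179 - 2*(-3)/(7 + (½)/(-1))))/(-103 - 10) = (497 + (-179 - 2*(-3)/(7 + (½)*(-1))))/(-113) = (497 + (-179 - 2*(-3)/(7 - ½)))*(-1/113) = (497 + (-179 - 2*(-3)/13/2))*(-1/113) = (497 + (-179 - 2*(-3)*2/13))*(-1/113) = (497 + (-179 - 1*(-12/13)))*(-1/113) = (497 + (-179 + 12/13))*(-1/113) = (497 - 2315/13)*(-1/113) = (4146/13)*(-1/113) = -4146/1469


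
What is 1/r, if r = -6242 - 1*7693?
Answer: -1/13935 ≈ -7.1762e-5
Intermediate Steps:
r = -13935 (r = -6242 - 7693 = -13935)
1/r = 1/(-13935) = -1/13935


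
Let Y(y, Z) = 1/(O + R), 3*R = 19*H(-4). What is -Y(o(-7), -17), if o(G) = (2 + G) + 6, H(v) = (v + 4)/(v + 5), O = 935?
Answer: -1/935 ≈ -0.0010695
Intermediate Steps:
H(v) = (4 + v)/(5 + v)
o(G) = 8 + G
R = 0 (R = (19*((4 - 4)/(5 - 4)))/3 = (19*(0/1))/3 = (19*(1*0))/3 = (19*0)/3 = (⅓)*0 = 0)
Y(y, Z) = 1/935 (Y(y, Z) = 1/(935 + 0) = 1/935)
-Y(o(-7), -17) = -1*1/935 = -1/935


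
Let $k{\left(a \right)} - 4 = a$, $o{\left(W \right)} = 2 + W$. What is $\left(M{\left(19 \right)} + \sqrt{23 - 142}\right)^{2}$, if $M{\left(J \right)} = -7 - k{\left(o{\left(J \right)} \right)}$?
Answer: $\left(32 - i \sqrt{119}\right)^{2} \approx 905.0 - 698.16 i$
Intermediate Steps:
$k{\left(a \right)} = 4 + a$
$M{\left(J \right)} = -13 - J$ ($M{\left(J \right)} = -7 - \left(4 + \left(2 + J\right)\right) = -7 - \left(6 + J\right) = -13 - J$)
$\left(M{\left(19 \right)} + \sqrt{23 - 142}\right)^{2} = \left(\left(-13 - 19\right) + \sqrt{23 - 142}\right)^{2} = \left(\left(-13 - 19\right) + \sqrt{-119}\right)^{2} = \left(-32 + i \sqrt{119}\right)^{2}$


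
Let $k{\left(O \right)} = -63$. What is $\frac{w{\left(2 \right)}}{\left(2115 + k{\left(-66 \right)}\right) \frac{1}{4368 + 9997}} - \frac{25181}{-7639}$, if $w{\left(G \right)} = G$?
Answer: $\frac{135569941}{7837614} \approx 17.297$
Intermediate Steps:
$\frac{w{\left(2 \right)}}{\left(2115 + k{\left(-66 \right)}\right) \frac{1}{4368 + 9997}} - \frac{25181}{-7639} = \frac{2}{\left(2115 - 63\right) \frac{1}{4368 + 9997}} - \frac{25181}{-7639} = \frac{2}{2052 \cdot \frac{1}{14365}} - - \frac{25181}{7639} = \frac{2}{2052 \cdot \frac{1}{14365}} + \frac{25181}{7639} = \frac{2}{\frac{2052}{14365}} + \frac{25181}{7639} = 2 \cdot \frac{14365}{2052} + \frac{25181}{7639} = \frac{14365}{1026} + \frac{25181}{7639} = \frac{135569941}{7837614}$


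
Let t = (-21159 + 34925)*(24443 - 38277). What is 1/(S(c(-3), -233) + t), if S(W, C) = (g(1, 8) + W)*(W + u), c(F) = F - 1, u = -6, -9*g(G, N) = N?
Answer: -9/1713949156 ≈ -5.2510e-9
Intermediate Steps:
g(G, N) = -N/9
c(F) = -1 + F
S(W, C) = (-6 + W)*(-8/9 + W) (S(W, C) = (-1/9*8 + W)*(W - 6) = (-8/9 + W)*(-6 + W) = (-6 + W)*(-8/9 + W))
t = -190438844 (t = 13766*(-13834) = -190438844)
1/(S(c(-3), -233) + t) = 1/((16/3 + (-1 - 3)**2 - 62*(-1 - 3)/9) - 190438844) = 1/((16/3 + (-4)**2 - 62/9*(-4)) - 190438844) = 1/((16/3 + 16 + 248/9) - 190438844) = 1/(440/9 - 190438844) = 1/(-1713949156/9) = -9/1713949156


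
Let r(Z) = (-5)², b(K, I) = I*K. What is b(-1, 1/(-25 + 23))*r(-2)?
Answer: 25/2 ≈ 12.500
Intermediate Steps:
r(Z) = 25
b(-1, 1/(-25 + 23))*r(-2) = (-1/(-25 + 23))*25 = (-1/(-2))*25 = -½*(-1)*25 = (½)*25 = 25/2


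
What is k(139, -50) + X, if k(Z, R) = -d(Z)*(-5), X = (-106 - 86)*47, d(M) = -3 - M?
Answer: -9734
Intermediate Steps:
X = -9024 (X = -192*47 = -9024)
k(Z, R) = -15 - 5*Z (k(Z, R) = -(-3 - Z)*(-5) = (3 + Z)*(-5) = -15 - 5*Z)
k(139, -50) + X = (-15 - 5*139) - 9024 = (-15 - 695) - 9024 = -710 - 9024 = -9734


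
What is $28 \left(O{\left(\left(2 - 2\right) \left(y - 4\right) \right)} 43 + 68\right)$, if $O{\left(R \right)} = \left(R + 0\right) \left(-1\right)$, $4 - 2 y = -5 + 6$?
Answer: $1904$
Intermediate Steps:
$y = \frac{3}{2}$ ($y = 2 - \frac{-5 + 6}{2} = 2 - \frac{1}{2} = \frac{3}{2} \approx 1.5$)
$O{\left(R \right)} = - R$ ($O{\left(R \right)} = R \left(-1\right) = - R$)
$28 \left(O{\left(\left(2 - 2\right) \left(y - 4\right) \right)} 43 + 68\right) = 28 \left(- \left(2 - 2\right) \left(\frac{3}{2} - 4\right) 43 + 68\right) = 28 \left(- \frac{0 \left(-5\right)}{2} \cdot 43 + 68\right) = 28 \left(\left(-1\right) 0 \cdot 43 + 68\right) = 28 \left(0 \cdot 43 + 68\right) = 28 \left(0 + 68\right) = 28 \cdot 68 = 1904$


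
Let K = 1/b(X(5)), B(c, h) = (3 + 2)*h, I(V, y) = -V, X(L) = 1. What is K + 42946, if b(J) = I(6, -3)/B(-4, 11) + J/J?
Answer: 2104409/49 ≈ 42947.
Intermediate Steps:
B(c, h) = 5*h
b(J) = 49/55 (b(J) = (-1*6)/((5*11)) + J/J = -6/55 + 1 = 49/55)
K = 55/49 (K = 1/(49/55) = 55/49 ≈ 1.1224)
K + 42946 = 55/49 + 42946 = 2104409/49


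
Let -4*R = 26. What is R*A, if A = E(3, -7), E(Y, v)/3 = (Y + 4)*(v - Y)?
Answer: 1365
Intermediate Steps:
R = -13/2 (R = -1/4*26 = -13/2 ≈ -6.5000)
E(Y, v) = 3*(4 + Y)*(v - Y) (E(Y, v) = 3*((Y + 4)*(v - Y)) = 3*((4 + Y)*(v - Y)) = 3*(4 + Y)*(v - Y))
A = -210 (A = -12*3 - 3*3**2 + 12*(-7) + 3*3*(-7) = -36 - 3*9 - 84 - 63 = -36 - 27 - 84 - 63 = -210)
R*A = -13/2*(-210) = 1365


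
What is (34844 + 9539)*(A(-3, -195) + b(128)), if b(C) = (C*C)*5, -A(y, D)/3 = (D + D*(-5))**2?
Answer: -77371996240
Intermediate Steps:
A(y, D) = -48*D**2 (A(y, D) = -3*(D + D*(-5))**2 = -3*(D - 5*D)**2 = -3*16*D**2 = -48*D**2)
b(C) = 5*C**2 (b(C) = C**2*5 = 5*C**2)
(34844 + 9539)*(A(-3, -195) + b(128)) = (34844 + 9539)*(-48*(-195)**2 + 5*128**2) = 44383*(-48*38025 + 5*16384) = 44383*(-1825200 + 81920) = 44383*(-1743280) = -77371996240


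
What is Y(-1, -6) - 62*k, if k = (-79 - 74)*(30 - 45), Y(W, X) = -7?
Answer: -142297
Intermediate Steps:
k = 2295 (k = -153*(-15) = 2295)
Y(-1, -6) - 62*k = -7 - 62*2295 = -7 - 142290 = -142297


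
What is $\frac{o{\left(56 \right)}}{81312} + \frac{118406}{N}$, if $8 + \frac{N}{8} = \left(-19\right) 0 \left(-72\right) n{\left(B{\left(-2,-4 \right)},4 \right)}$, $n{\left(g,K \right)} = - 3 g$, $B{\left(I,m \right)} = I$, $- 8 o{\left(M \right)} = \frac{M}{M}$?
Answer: $- \frac{1203478585}{650496} \approx -1850.1$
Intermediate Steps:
$o{\left(M \right)} = - \frac{1}{8}$ ($o{\left(M \right)} = - \frac{M \frac{1}{M}}{8} = \left(- \frac{1}{8}\right) 1 = - \frac{1}{8}$)
$N = -64$ ($N = -64 + 8 \left(-19\right) 0 \left(-72\right) \left(\left(-3\right) \left(-2\right)\right) = -64 + 8 \cdot 0 \left(-72\right) 6 = -64 + 8 \cdot 0 \cdot 6 = -64 + 8 \cdot 0 = -64 + 0 = -64$)
$\frac{o{\left(56 \right)}}{81312} + \frac{118406}{N} = - \frac{1}{8 \cdot 81312} + \frac{118406}{-64} = \left(- \frac{1}{8}\right) \frac{1}{81312} + 118406 \left(- \frac{1}{64}\right) = - \frac{1}{650496} - \frac{59203}{32} = - \frac{1203478585}{650496}$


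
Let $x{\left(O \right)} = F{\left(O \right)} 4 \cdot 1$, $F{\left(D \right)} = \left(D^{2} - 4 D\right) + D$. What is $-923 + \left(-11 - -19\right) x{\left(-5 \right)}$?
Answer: $357$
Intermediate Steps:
$F{\left(D \right)} = D^{2} - 3 D$
$x{\left(O \right)} = 4 O \left(-3 + O\right)$ ($x{\left(O \right)} = O \left(-3 + O\right) 4 \cdot 1 = 4 O \left(-3 + O\right) 1 = 4 O \left(-3 + O\right)$)
$-923 + \left(-11 - -19\right) x{\left(-5 \right)} = -923 + \left(-11 - -19\right) 4 \left(-5\right) \left(-3 - 5\right) = -923 + \left(-11 + 19\right) 4 \left(-5\right) \left(-8\right) = -923 + 8 \cdot 160 = -923 + 1280 = 357$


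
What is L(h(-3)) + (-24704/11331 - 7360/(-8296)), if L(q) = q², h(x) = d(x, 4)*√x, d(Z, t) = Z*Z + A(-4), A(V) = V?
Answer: -896462053/11750247 ≈ -76.293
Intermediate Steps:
d(Z, t) = -4 + Z² (d(Z, t) = Z*Z - 4 = Z² - 4 = -4 + Z²)
h(x) = √x*(-4 + x²) (h(x) = (-4 + x²)*√x = √x*(-4 + x²))
L(h(-3)) + (-24704/11331 - 7360/(-8296)) = (√(-3)*(-4 + (-3)²))² + (-24704/11331 - 7360/(-8296)) = ((I*√3)*(-4 + 9))² + (-24704*1/11331 - 7360*(-1/8296)) = ((I*√3)*5)² + (-24704/11331 + 920/1037) = (5*I*√3)² - 15193528/11750247 = -75 - 15193528/11750247 = -896462053/11750247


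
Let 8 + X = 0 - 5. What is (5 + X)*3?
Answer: -24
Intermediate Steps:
X = -13 (X = -8 + (0 - 5) = -8 - 5 = -13)
(5 + X)*3 = (5 - 13)*3 = -8*3 = -24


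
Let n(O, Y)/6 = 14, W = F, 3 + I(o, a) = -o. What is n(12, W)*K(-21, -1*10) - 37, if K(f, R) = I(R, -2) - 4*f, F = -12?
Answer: 7607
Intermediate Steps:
I(o, a) = -3 - o
W = -12
n(O, Y) = 84 (n(O, Y) = 6*14 = 84)
K(f, R) = -3 - R - 4*f (K(f, R) = (-3 - R) - 4*f = -3 - R - 4*f)
n(12, W)*K(-21, -1*10) - 37 = 84*(-3 - (-1)*10 - 4*(-21)) - 37 = 84*(-3 - 1*(-10) + 84) - 37 = 84*(-3 + 10 + 84) - 37 = 84*91 - 37 = 7644 - 37 = 7607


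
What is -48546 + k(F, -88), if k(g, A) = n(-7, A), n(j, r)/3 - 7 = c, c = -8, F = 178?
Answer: -48549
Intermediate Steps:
n(j, r) = -3 (n(j, r) = 21 + 3*(-8) = 21 - 24 = -3)
k(g, A) = -3
-48546 + k(F, -88) = -48546 - 3 = -48549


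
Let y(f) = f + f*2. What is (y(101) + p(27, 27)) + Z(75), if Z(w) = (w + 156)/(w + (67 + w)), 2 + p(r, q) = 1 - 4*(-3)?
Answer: 9767/31 ≈ 315.06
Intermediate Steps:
p(r, q) = 11 (p(r, q) = -2 + (1 - 4*(-3)) = -2 + (1 + 12) = -2 + 13 = 11)
y(f) = 3*f (y(f) = f + 2*f = 3*f)
Z(w) = (156 + w)/(67 + 2*w)
(y(101) + p(27, 27)) + Z(75) = (3*101 + 11) + (156 + 75)/(67 + 2*75) = (303 + 11) + 231/(67 + 150) = 314 + 231/217 = 314 + (1/217)*231 = 314 + 33/31 = 9767/31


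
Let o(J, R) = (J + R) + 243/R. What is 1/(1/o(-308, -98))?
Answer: -40031/98 ≈ -408.48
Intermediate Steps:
o(J, R) = J + R + 243/R
1/(1/o(-308, -98)) = 1/(1/(-308 - 98 + 243/(-98))) = 1/(1/(-308 - 98 + 243*(-1/98))) = 1/(1/(-308 - 98 - 243/98)) = 1/(1/(-40031/98)) = 1/(-98/40031) = -40031/98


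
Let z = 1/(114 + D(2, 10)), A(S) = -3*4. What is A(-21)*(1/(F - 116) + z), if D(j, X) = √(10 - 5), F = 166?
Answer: -112146/324775 + 12*√5/12991 ≈ -0.34324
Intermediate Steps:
A(S) = -12
D(j, X) = √5
z = 1/(114 + √5) ≈ 0.0086032
A(-21)*(1/(F - 116) + z) = -12*(1/(166 - 116) + (114/12991 - √5/12991)) = -12*(1/50 + (114/12991 - √5/12991)) = -12*(18691/649550 - √5/12991) = -112146/324775 + 12*√5/12991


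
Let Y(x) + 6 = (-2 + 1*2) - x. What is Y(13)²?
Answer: 361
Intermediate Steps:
Y(x) = -6 - x (Y(x) = -6 + ((-2 + 1*2) - x) = -6 + ((-2 + 2) - x) = -6 + (0 - x) = -6 - x)
Y(13)² = (-6 - 1*13)² = (-6 - 13)² = (-19)² = 361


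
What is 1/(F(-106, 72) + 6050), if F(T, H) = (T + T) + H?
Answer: 1/5910 ≈ 0.00016920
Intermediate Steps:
F(T, H) = H + 2*T (F(T, H) = 2*T + H = H + 2*T)
1/(F(-106, 72) + 6050) = 1/((72 + 2*(-106)) + 6050) = 1/((72 - 212) + 6050) = 1/(-140 + 6050) = 1/5910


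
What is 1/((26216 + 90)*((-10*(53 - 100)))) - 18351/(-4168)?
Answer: 56722116247/12883100440 ≈ 4.4028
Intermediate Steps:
1/((26216 + 90)*((-10*(53 - 100)))) - 18351/(-4168) = 1/(26306*((-10*(-47)))) - 18351*(-1/4168) = (1/26306)/470 + 18351/4168 = (1/26306)*(1/470) + 18351/4168 = 1/12363820 + 18351/4168 = 56722116247/12883100440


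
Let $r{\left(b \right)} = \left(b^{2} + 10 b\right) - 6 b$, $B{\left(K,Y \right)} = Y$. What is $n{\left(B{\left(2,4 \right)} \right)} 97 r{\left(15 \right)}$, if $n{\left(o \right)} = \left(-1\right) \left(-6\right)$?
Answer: $165870$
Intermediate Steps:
$r{\left(b \right)} = b^{2} + 4 b$
$n{\left(o \right)} = 6$
$n{\left(B{\left(2,4 \right)} \right)} 97 r{\left(15 \right)} = 6 \cdot 97 \cdot 15 \left(4 + 15\right) = 582 \cdot 15 \cdot 19 = 582 \cdot 285 = 165870$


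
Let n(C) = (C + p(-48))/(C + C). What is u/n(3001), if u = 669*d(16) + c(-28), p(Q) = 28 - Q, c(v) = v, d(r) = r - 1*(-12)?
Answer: 112261408/3077 ≈ 36484.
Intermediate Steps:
d(r) = 12 + r (d(r) = r + 12 = 12 + r)
u = 18704 (u = 669*(12 + 16) - 28 = 669*28 - 28 = 18732 - 28 = 18704)
n(C) = (76 + C)/(2*C) (n(C) = (C + (28 - 1*(-48)))/(C + C) = (C + (28 + 48))/((2*C)) = (C + 76)*(1/(2*C)) = (76 + C)*(1/(2*C)) = (76 + C)/(2*C))
u/n(3001) = 18704/(((½)*(76 + 3001)/3001)) = 18704/(((½)*(1/3001)*3077)) = 18704/(3077/6002) = 18704*(6002/3077) = 112261408/3077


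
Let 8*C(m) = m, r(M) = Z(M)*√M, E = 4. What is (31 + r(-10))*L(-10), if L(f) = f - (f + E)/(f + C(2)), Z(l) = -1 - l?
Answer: -4278/13 - 1242*I*√10/13 ≈ -329.08 - 302.12*I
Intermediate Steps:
r(M) = √M*(-1 - M) (r(M) = (-1 - M)*√M = √M*(-1 - M))
C(m) = m/8
L(f) = f - (4 + f)/(¼ + f) (L(f) = f - (f + 4)/(f + (⅛)*2) = f - (4 + f)/(f + ¼) = f - (4 + f)/(¼ + f))
(31 + r(-10))*L(-10) = (31 + √(-10)*(-1 - 1*(-10)))*((-16 - 3*(-10) + 4*(-10)²)/(1 + 4*(-10))) = (31 + (I*√10)*(-1 + 10))*((-16 + 30 + 4*100)/(1 - 40)) = (31 + (I*√10)*9)*((-16 + 30 + 400)/(-39)) = (31 + 9*I*√10)*(-1/39*414) = (31 + 9*I*√10)*(-138/13) = -4278/13 - 1242*I*√10/13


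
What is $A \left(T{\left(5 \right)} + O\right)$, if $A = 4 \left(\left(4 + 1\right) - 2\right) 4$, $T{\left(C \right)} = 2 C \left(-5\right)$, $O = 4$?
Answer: $-2208$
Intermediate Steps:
$T{\left(C \right)} = - 10 C$
$A = 48$ ($A = 4 \left(5 - 2\right) 4 = 4 \cdot 3 \cdot 4 = 12 \cdot 4 = 48$)
$A \left(T{\left(5 \right)} + O\right) = 48 \left(\left(-10\right) 5 + 4\right) = 48 \left(-50 + 4\right) = 48 \left(-46\right) = -2208$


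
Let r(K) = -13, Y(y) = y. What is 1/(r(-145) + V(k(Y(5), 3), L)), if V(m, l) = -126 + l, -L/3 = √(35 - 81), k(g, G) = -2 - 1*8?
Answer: I/(-139*I + 3*√46) ≈ -0.0070433 + 0.001031*I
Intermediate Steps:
k(g, G) = -10 (k(g, G) = -2 - 8 = -10)
L = -3*I*√46 (L = -3*√(35 - 81) = -3*I*√46 ≈ -20.347*I)
1/(r(-145) + V(k(Y(5), 3), L)) = 1/(-13 + (-126 - 3*I*√46)) = 1/(-139 - 3*I*√46)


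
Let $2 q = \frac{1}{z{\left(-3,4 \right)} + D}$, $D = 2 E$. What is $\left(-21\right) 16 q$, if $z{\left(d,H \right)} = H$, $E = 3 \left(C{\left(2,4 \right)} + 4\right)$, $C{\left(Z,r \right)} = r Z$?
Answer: $- \frac{42}{19} \approx -2.2105$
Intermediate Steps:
$C{\left(Z,r \right)} = Z r$
$E = 36$ ($E = 3 \left(2 \cdot 4 + 4\right) = 3 \left(8 + 4\right) = 3 \cdot 12 = 36$)
$D = 72$ ($D = 2 \cdot 36 = 72$)
$q = \frac{1}{152}$ ($q = \frac{1}{2 \left(4 + 72\right)} = \frac{1}{2 \cdot 76} = \frac{1}{2} \cdot \frac{1}{76} = \frac{1}{152} \approx 0.0065789$)
$\left(-21\right) 16 q = \left(-21\right) 16 \cdot \frac{1}{152} = \left(-336\right) \frac{1}{152} = - \frac{42}{19}$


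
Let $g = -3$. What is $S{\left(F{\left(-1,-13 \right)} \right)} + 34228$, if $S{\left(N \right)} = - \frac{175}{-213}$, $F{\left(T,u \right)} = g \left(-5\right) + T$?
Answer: $\frac{7290739}{213} \approx 34229.0$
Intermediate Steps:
$F{\left(T,u \right)} = 15 + T$ ($F{\left(T,u \right)} = \left(-3\right) \left(-5\right) + T = 15 + T$)
$S{\left(N \right)} = \frac{175}{213}$ ($S{\left(N \right)} = \left(-175\right) \left(- \frac{1}{213}\right) = \frac{175}{213}$)
$S{\left(F{\left(-1,-13 \right)} \right)} + 34228 = \frac{175}{213} + 34228 = \frac{7290739}{213}$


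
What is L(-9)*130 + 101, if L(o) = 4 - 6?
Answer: -159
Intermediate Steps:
L(o) = -2
L(-9)*130 + 101 = -2*130 + 101 = -260 + 101 = -159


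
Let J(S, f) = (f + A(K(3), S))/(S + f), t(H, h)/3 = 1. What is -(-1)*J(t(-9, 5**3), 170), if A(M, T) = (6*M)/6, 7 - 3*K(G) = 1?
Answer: 172/173 ≈ 0.99422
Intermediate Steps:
t(H, h) = 3 (t(H, h) = 3*1 = 3)
K(G) = 2 (K(G) = 7/3 - 1/3*1 = 7/3 - 1/3 = 2)
A(M, T) = M (A(M, T) = (6*M)*(1/6) = M)
J(S, f) = (2 + f)/(S + f) (J(S, f) = (f + 2)/(S + f) = (2 + f)/(S + f))
-(-1)*J(t(-9, 5**3), 170) = -(-1)*(2 + 170)/(3 + 170) = -(-1)*172/173 = -1*(-172/173) = 172/173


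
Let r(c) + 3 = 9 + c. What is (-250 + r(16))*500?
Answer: -114000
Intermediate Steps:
r(c) = 6 + c (r(c) = -3 + (9 + c) = 6 + c)
(-250 + r(16))*500 = (-250 + (6 + 16))*500 = (-250 + 22)*500 = -228*500 = -114000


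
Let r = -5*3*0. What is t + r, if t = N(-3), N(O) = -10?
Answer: -10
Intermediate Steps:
t = -10
r = 0 (r = -15*0 = 0)
t + r = -10 + 0 = -10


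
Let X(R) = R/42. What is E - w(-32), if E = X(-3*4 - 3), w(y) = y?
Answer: 443/14 ≈ 31.643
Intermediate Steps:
X(R) = R/42 (X(R) = R*(1/42) = R/42)
E = -5/14 (E = (-3*4 - 3)/42 = (-12 - 3)/42 = (1/42)*(-15) = -5/14 ≈ -0.35714)
E - w(-32) = -5/14 - 1*(-32) = -5/14 + 32 = 443/14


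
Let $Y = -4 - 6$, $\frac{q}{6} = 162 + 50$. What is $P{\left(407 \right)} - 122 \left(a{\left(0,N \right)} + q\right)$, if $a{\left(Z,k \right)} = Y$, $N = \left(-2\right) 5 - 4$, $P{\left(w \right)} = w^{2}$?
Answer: $11685$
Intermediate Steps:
$q = 1272$ ($q = 6 \left(162 + 50\right) = 6 \cdot 212 = 1272$)
$Y = -10$ ($Y = -4 - 6 = -10$)
$N = -14$ ($N = -10 - 4 = -14$)
$a{\left(Z,k \right)} = -10$
$P{\left(407 \right)} - 122 \left(a{\left(0,N \right)} + q\right) = 407^{2} - 122 \left(-10 + 1272\right) = 165649 - 122 \cdot 1262 = 165649 - 153964 = 11685$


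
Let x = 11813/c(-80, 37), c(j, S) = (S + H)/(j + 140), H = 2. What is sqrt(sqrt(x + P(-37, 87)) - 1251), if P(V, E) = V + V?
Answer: sqrt(-211419 + 4459*sqrt(26))/13 ≈ 33.414*I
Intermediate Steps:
c(j, S) = (2 + S)/(140 + j) (c(j, S) = (S + 2)/(j + 140) = (2 + S)/(140 + j))
P(V, E) = 2*V
x = 236260/13 (x = 11813/(((2 + 37)/(140 - 80))) = 11813/((39/60)) = 11813/(((1/60)*39)) = 11813/(13/20) = 11813*(20/13) = 236260/13 ≈ 18174.)
sqrt(sqrt(x + P(-37, 87)) - 1251) = sqrt(sqrt(236260/13 + 2*(-37)) - 1251) = sqrt(sqrt(236260/13 - 74) - 1251) = sqrt(sqrt(235298/13) - 1251) = sqrt(343*sqrt(26)/13 - 1251) = sqrt(-1251 + 343*sqrt(26)/13)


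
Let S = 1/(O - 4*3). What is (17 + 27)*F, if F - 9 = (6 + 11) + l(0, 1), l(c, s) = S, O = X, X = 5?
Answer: 7964/7 ≈ 1137.7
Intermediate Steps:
O = 5
S = -⅐ (S = 1/(5 - 4*3) = 1/(5 - 12) = 1/(-7) = -⅐ ≈ -0.14286)
l(c, s) = -⅐
F = 181/7 (F = 9 + ((6 + 11) - ⅐) = 9 + (17 - ⅐) = 9 + 118/7 = 181/7 ≈ 25.857)
(17 + 27)*F = (17 + 27)*(181/7) = 44*(181/7) = 7964/7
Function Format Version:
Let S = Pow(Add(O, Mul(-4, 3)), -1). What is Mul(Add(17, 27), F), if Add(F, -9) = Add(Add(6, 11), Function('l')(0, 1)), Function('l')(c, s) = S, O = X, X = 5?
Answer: Rational(7964, 7) ≈ 1137.7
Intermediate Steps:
O = 5
S = Rational(-1, 7) (S = Pow(Add(5, Mul(-4, 3)), -1) = Pow(Add(5, -12), -1) = Pow(-7, -1) = Rational(-1, 7) ≈ -0.14286)
Function('l')(c, s) = Rational(-1, 7)
F = Rational(181, 7) (F = Add(9, Add(Add(6, 11), Rational(-1, 7))) = Add(9, Add(17, Rational(-1, 7))) = Add(9, Rational(118, 7)) = Rational(181, 7) ≈ 25.857)
Mul(Add(17, 27), F) = Mul(Add(17, 27), Rational(181, 7)) = Mul(44, Rational(181, 7)) = Rational(7964, 7)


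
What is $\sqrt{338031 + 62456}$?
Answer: $\sqrt{400487} \approx 632.84$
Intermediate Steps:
$\sqrt{338031 + 62456} = \sqrt{400487}$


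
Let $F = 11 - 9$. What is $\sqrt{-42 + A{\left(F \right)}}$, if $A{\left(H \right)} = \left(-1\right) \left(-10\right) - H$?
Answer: $i \sqrt{34} \approx 5.8309 i$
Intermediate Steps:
$F = 2$ ($F = 11 - 9 = 2$)
$A{\left(H \right)} = 10 - H$
$\sqrt{-42 + A{\left(F \right)}} = \sqrt{-42 + \left(10 - 2\right)} = \sqrt{-42 + 8} = \sqrt{-34} = i \sqrt{34}$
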